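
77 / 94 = 0.82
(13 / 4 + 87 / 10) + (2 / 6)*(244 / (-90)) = 1193 / 108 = 11.05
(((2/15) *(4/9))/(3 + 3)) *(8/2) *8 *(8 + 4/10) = 1792/675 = 2.65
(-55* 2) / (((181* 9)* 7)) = -110 / 11403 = -0.01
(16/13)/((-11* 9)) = -0.01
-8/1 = -8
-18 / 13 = -1.38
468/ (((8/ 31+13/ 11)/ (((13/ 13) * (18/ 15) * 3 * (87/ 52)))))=4806054/ 2455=1957.66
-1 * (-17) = 17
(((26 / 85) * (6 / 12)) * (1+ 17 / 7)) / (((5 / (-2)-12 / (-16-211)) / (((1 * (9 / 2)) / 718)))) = -318708 / 237315155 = -0.00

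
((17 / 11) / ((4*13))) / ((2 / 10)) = 0.15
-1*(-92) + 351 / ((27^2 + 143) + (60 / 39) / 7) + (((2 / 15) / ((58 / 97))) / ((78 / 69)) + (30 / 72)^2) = 499694011867 / 5386183920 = 92.77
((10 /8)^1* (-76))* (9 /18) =-95 /2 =-47.50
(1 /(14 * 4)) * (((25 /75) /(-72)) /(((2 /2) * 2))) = -1 /24192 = -0.00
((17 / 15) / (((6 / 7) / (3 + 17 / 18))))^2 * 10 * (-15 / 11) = -71385601 / 192456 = -370.92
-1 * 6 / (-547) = 6 / 547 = 0.01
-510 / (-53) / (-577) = -510 / 30581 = -0.02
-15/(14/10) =-75/7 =-10.71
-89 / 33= -2.70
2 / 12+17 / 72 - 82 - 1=-5947 / 72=-82.60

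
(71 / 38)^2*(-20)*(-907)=22860935 / 361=63326.69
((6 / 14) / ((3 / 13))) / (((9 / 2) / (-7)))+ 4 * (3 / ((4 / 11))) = 271 / 9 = 30.11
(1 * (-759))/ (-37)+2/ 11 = 8423/ 407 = 20.70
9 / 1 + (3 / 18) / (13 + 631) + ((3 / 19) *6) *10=1356283 / 73416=18.47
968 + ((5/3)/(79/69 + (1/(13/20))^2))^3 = 968.11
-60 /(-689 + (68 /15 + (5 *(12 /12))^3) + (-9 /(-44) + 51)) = 39600 /335453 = 0.12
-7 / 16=-0.44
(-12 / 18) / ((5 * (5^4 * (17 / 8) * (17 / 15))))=-16 / 180625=-0.00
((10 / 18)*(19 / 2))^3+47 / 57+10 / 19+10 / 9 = 149.47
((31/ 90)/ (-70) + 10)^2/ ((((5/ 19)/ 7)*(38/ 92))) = 91197184103/ 14175000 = 6433.66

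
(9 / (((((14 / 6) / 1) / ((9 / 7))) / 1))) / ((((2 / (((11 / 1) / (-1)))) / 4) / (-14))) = 1527.43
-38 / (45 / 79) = -3002 / 45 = -66.71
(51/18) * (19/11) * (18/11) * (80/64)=4845/484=10.01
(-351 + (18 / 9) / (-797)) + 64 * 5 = -24709 / 797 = -31.00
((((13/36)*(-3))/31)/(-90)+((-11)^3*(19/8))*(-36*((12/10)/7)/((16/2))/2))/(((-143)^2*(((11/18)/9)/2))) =1714518879/976235260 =1.76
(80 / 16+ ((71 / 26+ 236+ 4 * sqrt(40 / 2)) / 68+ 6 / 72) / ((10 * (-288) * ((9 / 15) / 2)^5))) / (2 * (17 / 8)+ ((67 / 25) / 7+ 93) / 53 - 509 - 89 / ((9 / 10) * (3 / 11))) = -965380073875 / 186253204082868+ 23187500 * sqrt(5) / 1193930795403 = -0.01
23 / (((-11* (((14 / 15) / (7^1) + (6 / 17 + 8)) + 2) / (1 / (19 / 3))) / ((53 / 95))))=-186507 / 10618454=-0.02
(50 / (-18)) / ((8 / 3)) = -25 / 24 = -1.04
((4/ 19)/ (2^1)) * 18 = 36/ 19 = 1.89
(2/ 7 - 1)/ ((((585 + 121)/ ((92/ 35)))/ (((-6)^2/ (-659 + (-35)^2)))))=-828/ 4895051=-0.00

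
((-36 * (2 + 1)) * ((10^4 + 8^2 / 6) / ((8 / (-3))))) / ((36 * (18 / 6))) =3754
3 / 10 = 0.30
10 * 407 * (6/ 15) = 1628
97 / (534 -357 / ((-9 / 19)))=291 / 3863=0.08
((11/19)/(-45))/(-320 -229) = 11/469395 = 0.00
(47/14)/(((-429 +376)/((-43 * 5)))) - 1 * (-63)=56851/742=76.62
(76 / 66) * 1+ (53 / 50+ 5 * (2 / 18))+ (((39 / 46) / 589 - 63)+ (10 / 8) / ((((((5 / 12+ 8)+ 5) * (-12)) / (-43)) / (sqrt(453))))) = -2019491083 / 33528825+ 215 * sqrt(453) / 644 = -53.13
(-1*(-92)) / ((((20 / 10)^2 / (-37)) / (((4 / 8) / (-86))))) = 4.95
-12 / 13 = -0.92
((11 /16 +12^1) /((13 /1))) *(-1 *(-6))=609 /104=5.86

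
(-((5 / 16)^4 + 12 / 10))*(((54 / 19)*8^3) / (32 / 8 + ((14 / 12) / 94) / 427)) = -440.01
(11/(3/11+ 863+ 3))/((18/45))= 605/19058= 0.03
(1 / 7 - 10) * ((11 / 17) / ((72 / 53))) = -13409 / 2856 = -4.70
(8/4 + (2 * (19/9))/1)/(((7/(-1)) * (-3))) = 8/27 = 0.30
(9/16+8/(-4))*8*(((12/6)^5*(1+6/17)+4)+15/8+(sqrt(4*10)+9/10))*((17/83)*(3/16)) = -2349243/106240 -1173*sqrt(10)/1328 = -24.91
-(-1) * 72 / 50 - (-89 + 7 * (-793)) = 141036 / 25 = 5641.44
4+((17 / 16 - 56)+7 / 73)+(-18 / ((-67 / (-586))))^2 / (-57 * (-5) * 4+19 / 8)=-1396569572317 / 47917166128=-29.15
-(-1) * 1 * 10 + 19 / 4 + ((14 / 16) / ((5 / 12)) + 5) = 437 / 20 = 21.85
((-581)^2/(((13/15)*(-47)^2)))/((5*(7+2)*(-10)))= -0.39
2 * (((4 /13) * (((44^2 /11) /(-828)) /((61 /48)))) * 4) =-22528 /54717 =-0.41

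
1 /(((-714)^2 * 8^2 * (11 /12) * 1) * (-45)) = -1 /1345861440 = -0.00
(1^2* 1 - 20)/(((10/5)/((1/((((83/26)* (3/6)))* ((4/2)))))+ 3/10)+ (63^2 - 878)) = -2470/402699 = -0.01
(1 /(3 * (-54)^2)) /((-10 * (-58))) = 1 /5073840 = 0.00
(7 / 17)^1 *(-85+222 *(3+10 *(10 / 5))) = 35147 / 17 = 2067.47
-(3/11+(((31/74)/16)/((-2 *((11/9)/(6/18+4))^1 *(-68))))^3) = -1515578577017694441/5557121442585247744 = -0.27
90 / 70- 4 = -19 / 7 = -2.71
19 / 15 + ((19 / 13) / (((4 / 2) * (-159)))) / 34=890093 / 702780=1.27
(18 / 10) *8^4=36864 / 5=7372.80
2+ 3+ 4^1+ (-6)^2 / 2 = 27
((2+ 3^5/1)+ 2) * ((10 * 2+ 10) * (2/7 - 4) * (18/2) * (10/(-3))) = 5779800/7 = 825685.71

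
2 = 2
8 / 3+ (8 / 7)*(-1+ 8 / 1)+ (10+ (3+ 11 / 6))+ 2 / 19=973 / 38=25.61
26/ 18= 13/ 9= 1.44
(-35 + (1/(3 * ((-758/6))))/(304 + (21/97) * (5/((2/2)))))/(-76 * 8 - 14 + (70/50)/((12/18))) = 3925512420/69526415653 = 0.06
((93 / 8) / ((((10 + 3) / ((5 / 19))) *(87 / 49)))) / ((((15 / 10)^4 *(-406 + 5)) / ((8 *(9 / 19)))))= -121520 / 491174073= -0.00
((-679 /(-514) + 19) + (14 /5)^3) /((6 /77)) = 69711719 /128500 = 542.50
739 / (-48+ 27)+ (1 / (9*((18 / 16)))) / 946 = -9437741 / 268191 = -35.19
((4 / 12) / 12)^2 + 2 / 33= 875 / 14256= 0.06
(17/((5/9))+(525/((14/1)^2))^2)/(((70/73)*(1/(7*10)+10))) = 10809621/2747920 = 3.93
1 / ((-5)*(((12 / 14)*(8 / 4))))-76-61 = -8227 / 60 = -137.12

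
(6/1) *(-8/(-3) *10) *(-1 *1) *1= -160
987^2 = 974169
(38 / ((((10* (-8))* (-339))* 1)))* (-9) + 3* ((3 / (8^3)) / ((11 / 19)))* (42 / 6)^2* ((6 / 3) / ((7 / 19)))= 12829731 / 1591040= 8.06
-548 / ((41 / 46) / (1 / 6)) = -102.47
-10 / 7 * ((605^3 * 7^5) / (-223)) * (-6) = -31901384707500 / 223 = -143055536804.93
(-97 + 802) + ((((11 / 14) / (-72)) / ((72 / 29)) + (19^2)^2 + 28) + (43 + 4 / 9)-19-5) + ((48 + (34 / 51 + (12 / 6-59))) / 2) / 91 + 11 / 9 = 123667327757 / 943488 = 131074.62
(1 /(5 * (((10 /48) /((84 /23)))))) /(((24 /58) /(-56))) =-272832 /575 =-474.49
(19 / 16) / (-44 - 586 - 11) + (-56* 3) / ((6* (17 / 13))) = -3733507 / 174352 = -21.41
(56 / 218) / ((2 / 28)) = 392 / 109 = 3.60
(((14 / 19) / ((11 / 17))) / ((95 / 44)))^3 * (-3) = -2588404224 / 5880735125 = -0.44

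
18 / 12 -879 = -877.50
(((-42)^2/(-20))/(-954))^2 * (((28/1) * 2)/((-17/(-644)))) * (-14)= -253.86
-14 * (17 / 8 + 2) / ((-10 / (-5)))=-231 / 8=-28.88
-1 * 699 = -699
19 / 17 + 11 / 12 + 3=1027 / 204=5.03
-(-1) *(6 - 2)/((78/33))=22/13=1.69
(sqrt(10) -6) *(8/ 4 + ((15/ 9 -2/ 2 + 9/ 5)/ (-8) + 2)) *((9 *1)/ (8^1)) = -3987/ 160 + 1329 *sqrt(10)/ 320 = -11.79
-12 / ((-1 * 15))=4 / 5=0.80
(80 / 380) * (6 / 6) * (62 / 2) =124 / 19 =6.53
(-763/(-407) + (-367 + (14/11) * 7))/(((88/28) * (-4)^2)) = -23065/3256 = -7.08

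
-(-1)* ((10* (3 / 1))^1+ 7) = 37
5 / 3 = 1.67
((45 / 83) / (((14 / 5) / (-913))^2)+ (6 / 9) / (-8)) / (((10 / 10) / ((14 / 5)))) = 16947538 / 105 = 161405.12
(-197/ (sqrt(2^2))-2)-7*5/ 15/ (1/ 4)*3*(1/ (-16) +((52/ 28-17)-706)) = 80373/ 4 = 20093.25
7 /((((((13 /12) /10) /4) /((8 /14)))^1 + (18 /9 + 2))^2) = 0.43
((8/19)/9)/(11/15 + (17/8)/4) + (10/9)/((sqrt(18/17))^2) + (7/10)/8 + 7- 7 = 87728411/74733840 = 1.17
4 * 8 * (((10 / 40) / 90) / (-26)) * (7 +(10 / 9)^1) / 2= -73 / 5265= -0.01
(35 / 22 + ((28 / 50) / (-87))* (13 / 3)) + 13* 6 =11421271 / 143550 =79.56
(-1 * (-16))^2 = 256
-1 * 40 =-40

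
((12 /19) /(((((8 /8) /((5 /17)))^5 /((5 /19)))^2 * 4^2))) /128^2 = 732421875 /906212288966144229376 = 0.00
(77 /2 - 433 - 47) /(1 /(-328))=144812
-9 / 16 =-0.56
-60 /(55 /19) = -228 /11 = -20.73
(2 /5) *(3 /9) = 2 /15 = 0.13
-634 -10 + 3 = -641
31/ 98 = 0.32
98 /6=49 /3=16.33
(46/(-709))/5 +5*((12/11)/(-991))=-714146/38644045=-0.02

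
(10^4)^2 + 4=100000004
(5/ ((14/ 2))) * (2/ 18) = 5/ 63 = 0.08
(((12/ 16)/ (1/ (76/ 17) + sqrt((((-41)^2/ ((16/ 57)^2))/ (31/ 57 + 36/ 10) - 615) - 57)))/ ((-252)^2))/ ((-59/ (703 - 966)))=-100324769/ 38135822250232413 + 94943*sqrt(1598338677513)/ 152543289000929652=0.00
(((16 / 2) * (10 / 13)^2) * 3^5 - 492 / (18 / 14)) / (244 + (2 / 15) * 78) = 486485 / 161226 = 3.02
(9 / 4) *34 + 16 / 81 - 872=-795.30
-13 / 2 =-6.50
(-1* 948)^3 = -851971392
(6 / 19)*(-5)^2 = 150 / 19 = 7.89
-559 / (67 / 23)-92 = -19021 / 67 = -283.90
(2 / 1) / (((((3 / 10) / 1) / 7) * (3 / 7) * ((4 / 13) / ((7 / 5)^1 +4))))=1911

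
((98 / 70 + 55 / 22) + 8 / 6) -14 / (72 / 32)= -89 / 90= -0.99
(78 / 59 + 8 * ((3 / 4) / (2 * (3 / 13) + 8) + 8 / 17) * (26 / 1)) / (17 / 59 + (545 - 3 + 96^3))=6489652 / 48836376765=0.00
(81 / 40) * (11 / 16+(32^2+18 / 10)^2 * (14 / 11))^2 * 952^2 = 3291704568055642017.27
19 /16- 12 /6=-13 /16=-0.81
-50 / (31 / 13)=-650 / 31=-20.97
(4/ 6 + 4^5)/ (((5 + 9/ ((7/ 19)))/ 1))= 10759/ 309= 34.82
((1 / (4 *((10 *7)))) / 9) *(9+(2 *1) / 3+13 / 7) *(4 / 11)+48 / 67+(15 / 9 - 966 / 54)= -6871513 / 443205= -15.50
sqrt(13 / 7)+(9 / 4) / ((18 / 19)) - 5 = -21 / 8+sqrt(91) / 7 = -1.26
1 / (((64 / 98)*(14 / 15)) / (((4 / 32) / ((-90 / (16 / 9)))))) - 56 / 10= -48419 / 8640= -5.60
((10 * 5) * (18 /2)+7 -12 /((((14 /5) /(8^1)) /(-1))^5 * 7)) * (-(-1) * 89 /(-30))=-8202737777 /3529470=-2324.07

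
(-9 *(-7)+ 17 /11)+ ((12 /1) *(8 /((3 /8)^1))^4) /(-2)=-369079582 /297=-1242692.20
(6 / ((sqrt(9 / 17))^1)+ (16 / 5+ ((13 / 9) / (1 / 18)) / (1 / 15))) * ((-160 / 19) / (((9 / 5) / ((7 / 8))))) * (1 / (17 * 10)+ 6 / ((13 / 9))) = -253028132 / 37791 - 1287020 * sqrt(17) / 37791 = -6835.88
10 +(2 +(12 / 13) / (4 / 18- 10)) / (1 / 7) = 6675 / 286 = 23.34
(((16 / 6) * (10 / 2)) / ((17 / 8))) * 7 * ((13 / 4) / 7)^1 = 1040 / 51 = 20.39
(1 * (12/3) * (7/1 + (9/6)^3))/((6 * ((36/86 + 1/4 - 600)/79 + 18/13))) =-3665363/3286563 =-1.12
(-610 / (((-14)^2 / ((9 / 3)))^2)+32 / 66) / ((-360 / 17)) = -3684631 / 228191040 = -0.02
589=589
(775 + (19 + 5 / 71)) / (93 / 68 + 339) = 1277924 / 547765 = 2.33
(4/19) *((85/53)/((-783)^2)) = 340/617380623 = 0.00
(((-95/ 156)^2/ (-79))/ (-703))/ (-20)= -95/ 284536512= -0.00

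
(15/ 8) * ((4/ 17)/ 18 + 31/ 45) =179/ 136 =1.32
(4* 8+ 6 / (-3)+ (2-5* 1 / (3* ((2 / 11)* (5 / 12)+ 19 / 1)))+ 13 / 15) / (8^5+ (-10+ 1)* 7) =619037 / 617633925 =0.00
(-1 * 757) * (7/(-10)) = 5299/10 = 529.90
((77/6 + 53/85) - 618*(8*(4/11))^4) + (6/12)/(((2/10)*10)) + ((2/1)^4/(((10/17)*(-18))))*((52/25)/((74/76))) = -44250.16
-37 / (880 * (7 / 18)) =-333 / 3080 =-0.11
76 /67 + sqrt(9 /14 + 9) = 76 /67 + 3 *sqrt(210) /14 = 4.24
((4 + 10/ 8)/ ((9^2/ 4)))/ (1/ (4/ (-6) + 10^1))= 196/ 81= 2.42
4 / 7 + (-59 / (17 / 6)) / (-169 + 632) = 29006 / 55097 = 0.53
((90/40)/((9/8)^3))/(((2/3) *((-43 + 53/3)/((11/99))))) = -16/1539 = -0.01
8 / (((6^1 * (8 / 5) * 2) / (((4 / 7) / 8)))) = 5 / 168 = 0.03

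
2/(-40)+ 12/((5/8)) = 383/20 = 19.15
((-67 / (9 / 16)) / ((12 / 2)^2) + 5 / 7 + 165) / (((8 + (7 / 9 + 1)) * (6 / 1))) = 23021 / 8316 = 2.77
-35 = -35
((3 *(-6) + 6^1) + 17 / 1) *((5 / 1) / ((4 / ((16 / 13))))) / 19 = 100 / 247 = 0.40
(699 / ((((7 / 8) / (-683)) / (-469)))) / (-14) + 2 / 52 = -3326641649 / 182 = -18278250.82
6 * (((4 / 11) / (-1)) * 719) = -17256 / 11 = -1568.73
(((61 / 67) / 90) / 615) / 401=0.00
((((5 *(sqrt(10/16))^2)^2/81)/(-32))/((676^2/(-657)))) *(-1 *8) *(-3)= 45625/350957568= 0.00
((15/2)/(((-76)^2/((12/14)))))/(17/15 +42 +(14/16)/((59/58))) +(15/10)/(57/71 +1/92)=15424121331483/8366817702740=1.84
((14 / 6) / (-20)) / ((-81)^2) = -7 / 393660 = -0.00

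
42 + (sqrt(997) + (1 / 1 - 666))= -623 + sqrt(997)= -591.42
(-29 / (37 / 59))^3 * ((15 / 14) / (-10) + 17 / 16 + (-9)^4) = -3681300948490709 / 5673136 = -648900528.47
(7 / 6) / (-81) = -7 / 486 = -0.01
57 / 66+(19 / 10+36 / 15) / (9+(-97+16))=6367 / 7920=0.80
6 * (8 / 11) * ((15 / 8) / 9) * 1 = 10 / 11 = 0.91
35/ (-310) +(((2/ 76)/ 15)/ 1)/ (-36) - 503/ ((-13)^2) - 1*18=-2267188219/ 107504280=-21.09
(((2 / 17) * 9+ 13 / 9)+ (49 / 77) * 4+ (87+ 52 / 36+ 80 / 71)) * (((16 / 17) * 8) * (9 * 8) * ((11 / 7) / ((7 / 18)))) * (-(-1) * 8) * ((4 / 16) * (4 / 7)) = 1667199320064 / 7038017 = 236884.81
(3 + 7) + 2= 12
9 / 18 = 1 / 2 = 0.50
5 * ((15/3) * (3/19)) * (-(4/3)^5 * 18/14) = -25600/1197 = -21.39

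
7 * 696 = 4872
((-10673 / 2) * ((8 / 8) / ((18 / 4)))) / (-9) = 10673 / 81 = 131.77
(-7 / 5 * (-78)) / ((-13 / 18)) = -756 / 5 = -151.20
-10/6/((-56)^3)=5/526848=0.00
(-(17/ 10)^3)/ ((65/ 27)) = -132651/ 65000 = -2.04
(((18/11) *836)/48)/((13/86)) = 2451/13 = 188.54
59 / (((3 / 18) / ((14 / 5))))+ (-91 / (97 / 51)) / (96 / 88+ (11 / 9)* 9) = 987.24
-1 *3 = -3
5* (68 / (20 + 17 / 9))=3060 / 197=15.53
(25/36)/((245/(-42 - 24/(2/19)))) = -75/98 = -0.77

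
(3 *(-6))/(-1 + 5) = -9/2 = -4.50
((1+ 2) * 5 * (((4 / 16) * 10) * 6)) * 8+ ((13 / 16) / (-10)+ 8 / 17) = 4897059 / 2720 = 1800.39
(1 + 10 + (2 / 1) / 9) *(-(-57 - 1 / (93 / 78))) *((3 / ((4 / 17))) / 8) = 3078581 / 2976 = 1034.47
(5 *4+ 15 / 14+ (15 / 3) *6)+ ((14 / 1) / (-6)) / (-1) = 2243 / 42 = 53.40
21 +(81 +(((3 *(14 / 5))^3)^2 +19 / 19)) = 5490641119 / 15625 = 351401.03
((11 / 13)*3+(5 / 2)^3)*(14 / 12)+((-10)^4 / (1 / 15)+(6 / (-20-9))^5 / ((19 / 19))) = 1920114760471003 / 12798956976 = 150021.19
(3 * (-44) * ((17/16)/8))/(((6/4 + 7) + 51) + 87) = -561/4688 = -0.12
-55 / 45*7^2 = -59.89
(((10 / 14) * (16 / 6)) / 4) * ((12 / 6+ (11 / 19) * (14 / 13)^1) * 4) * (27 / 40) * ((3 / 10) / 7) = 8748 / 60515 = 0.14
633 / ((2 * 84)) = 211 / 56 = 3.77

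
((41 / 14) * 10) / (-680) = -41 / 952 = -0.04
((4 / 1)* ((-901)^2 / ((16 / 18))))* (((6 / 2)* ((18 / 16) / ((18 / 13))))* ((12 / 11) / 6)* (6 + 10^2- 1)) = 29918925855 / 176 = 169993896.90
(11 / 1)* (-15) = -165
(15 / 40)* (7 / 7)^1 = 3 / 8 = 0.38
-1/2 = -0.50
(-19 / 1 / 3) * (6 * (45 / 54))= -95 / 3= -31.67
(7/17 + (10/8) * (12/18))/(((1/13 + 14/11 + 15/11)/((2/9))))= 18161/178092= 0.10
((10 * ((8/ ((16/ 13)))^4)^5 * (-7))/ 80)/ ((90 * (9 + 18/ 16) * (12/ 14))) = -931243224969159172501249/ 45864714240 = -20304132281216.61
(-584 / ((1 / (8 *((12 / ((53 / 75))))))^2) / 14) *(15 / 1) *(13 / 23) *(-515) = 1520161344000000 / 452249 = 3361337104.12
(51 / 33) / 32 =17 / 352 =0.05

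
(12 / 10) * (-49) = -294 / 5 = -58.80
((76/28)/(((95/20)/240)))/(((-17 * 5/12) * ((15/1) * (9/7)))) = -256/255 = -1.00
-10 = -10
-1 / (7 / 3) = -3 / 7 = -0.43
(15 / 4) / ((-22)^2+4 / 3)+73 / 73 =5869 / 5824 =1.01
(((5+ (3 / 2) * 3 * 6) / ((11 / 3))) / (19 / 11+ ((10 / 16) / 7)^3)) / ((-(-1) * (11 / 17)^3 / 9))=248486805504 / 1480994383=167.78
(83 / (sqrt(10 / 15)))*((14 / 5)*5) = 581*sqrt(6) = 1423.15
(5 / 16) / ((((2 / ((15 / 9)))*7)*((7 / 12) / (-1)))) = -25 / 392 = -0.06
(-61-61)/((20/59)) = -3599/10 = -359.90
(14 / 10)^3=343 / 125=2.74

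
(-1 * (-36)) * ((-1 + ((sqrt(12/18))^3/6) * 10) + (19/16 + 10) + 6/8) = 40 * sqrt(6)/3 + 1575/4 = 426.41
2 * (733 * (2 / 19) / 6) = 1466 / 57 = 25.72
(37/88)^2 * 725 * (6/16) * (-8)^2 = 2977575/968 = 3076.01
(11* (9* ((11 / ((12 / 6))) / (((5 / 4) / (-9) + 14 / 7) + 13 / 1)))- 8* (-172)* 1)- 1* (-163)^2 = -13458653 / 535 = -25156.36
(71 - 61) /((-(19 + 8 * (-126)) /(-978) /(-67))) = 655260 /989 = 662.55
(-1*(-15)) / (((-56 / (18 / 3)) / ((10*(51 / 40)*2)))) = -2295 / 56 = -40.98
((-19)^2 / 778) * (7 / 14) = 361 / 1556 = 0.23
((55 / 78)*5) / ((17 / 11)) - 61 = -58.72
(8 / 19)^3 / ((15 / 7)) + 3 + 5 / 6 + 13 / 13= 1001723 / 205770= 4.87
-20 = -20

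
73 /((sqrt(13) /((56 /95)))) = 4088 * sqrt(13) /1235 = 11.93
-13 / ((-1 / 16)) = 208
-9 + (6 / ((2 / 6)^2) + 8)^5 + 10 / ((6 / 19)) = 2748398564 / 3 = 916132854.67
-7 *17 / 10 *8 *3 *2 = -2856 / 5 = -571.20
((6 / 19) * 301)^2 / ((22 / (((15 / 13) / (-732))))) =-4077045 / 6298006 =-0.65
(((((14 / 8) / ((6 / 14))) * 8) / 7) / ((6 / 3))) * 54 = 126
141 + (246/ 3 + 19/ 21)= 4702/ 21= 223.90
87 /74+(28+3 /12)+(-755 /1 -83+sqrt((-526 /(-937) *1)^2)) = -112052005 /138676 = -808.01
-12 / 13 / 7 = -12 / 91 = -0.13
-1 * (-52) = 52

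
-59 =-59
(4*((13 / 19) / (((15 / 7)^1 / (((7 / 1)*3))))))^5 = 107398228610003968 / 7737809375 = 13879668.44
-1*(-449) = 449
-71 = -71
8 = 8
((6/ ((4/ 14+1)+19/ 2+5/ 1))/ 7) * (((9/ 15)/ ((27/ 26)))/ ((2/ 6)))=8/ 85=0.09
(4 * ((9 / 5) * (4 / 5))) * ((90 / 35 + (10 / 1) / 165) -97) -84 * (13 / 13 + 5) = -2016552 / 1925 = -1047.56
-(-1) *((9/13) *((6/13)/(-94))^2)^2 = 6561/23553288167929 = 0.00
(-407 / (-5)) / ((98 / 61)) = 24827 / 490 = 50.67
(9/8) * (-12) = -27/2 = -13.50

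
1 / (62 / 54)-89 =-2732 / 31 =-88.13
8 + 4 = 12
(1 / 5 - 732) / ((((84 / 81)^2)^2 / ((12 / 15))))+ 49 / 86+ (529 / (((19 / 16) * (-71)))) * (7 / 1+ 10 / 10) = -123855380925133 / 222839691200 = -555.80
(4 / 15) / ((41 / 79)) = 316 / 615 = 0.51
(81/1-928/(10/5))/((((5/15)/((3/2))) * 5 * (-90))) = 383/100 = 3.83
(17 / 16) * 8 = 17 / 2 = 8.50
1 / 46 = 0.02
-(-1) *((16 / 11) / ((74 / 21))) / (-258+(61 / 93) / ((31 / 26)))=-121086 / 75521699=-0.00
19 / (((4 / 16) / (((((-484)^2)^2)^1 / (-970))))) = -2085283194368 / 485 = -4299552978.08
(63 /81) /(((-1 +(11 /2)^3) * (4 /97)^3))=912673 /13608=67.07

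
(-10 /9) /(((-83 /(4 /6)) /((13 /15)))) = 52 /6723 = 0.01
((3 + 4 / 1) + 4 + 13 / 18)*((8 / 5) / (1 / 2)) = 1688 / 45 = 37.51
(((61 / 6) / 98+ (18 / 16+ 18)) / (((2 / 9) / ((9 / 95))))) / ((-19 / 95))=-40.99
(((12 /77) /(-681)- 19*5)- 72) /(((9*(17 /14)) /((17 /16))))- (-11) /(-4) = -379267 /19976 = -18.99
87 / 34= 2.56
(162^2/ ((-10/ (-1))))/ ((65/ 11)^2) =1587762/ 21125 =75.16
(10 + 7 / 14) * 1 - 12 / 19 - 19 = -347 / 38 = -9.13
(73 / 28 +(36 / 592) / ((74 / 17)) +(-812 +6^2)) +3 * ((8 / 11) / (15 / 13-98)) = -821135546999 / 1061719736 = -773.40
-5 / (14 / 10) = -25 / 7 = -3.57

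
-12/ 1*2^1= -24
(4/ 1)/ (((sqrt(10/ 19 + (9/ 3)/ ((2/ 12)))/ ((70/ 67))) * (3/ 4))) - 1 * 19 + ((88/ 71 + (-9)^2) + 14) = 140 * sqrt(418)/ 2211 + 5484/ 71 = 78.53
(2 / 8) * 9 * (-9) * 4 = -81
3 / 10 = 0.30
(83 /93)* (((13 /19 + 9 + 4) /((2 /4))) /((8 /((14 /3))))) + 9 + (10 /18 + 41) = 64.80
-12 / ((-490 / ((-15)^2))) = 5.51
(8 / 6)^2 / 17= 16 / 153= 0.10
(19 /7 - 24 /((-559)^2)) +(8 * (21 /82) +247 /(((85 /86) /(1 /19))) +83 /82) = 288577219907 /15245947990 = 18.93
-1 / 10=-0.10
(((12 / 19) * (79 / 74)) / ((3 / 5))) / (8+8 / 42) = 8295 / 60458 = 0.14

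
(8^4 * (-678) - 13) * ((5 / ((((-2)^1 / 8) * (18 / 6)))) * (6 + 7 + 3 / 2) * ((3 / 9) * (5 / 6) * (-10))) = -20133982250 / 27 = -745703046.30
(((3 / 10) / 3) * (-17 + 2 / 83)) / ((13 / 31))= -43679 / 10790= -4.05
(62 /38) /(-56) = -31 /1064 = -0.03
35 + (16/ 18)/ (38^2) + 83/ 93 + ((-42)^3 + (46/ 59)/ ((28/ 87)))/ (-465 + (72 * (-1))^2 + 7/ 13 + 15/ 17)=1752997185097195/ 86788951741422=20.20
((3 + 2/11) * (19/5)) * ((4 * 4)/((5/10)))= 4256/11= 386.91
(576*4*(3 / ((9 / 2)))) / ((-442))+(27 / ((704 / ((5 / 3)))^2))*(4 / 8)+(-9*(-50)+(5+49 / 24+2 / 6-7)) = 97898921151 / 219062272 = 446.90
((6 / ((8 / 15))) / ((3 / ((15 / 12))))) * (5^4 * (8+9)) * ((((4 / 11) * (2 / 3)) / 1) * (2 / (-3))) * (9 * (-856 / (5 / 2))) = 272850000 / 11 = 24804545.45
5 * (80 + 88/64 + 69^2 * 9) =1717215/8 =214651.88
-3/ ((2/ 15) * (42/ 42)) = -45/ 2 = -22.50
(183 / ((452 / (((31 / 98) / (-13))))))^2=32182929 / 331600919104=0.00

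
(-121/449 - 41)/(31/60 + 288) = -0.14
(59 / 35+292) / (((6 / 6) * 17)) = 10279 / 595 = 17.28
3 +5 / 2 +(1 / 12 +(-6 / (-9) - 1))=21 / 4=5.25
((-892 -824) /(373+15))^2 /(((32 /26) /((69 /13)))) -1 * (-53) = 20677661 /150544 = 137.35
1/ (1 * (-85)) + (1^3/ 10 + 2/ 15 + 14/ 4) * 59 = 11233/ 51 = 220.25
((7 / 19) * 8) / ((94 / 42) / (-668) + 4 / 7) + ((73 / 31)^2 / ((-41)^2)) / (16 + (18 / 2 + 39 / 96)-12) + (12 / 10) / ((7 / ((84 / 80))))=2166658128099547 / 403582636464150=5.37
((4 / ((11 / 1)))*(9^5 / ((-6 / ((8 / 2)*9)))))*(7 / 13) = -9920232 / 143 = -69372.25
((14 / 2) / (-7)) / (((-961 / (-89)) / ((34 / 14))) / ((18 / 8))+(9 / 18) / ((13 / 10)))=-177021 / 417889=-0.42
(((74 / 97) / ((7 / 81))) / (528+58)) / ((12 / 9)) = 8991 / 795788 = 0.01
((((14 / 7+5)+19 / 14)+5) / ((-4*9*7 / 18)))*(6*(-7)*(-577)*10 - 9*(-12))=-11334444 / 49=-231315.18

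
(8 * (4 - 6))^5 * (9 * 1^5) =-9437184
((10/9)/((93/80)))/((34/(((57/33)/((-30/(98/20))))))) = -0.01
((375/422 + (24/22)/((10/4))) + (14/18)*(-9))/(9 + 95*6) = -131717/13438590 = -0.01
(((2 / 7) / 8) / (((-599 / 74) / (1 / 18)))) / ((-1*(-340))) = -37 / 51322320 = -0.00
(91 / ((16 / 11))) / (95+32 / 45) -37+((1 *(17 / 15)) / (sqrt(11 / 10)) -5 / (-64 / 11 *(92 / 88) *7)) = -803907343 / 22189664+17 *sqrt(110) / 165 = -35.15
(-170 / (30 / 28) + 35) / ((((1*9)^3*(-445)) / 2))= 742 / 973215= 0.00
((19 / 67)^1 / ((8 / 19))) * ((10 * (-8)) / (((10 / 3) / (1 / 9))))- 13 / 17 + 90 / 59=-208720 / 201603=-1.04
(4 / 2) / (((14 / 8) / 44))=352 / 7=50.29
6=6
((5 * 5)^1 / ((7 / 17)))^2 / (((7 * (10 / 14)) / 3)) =108375 / 49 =2211.73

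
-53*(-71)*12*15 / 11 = 677340 / 11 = 61576.36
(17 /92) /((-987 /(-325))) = 5525 /90804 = 0.06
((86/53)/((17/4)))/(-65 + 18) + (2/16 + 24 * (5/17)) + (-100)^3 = -338773569045/338776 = -999992.82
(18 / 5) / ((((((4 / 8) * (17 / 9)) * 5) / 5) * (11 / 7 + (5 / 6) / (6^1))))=81648 / 36635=2.23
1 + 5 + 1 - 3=4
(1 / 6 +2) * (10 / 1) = 65 / 3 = 21.67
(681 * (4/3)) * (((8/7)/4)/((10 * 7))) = 908/245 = 3.71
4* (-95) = -380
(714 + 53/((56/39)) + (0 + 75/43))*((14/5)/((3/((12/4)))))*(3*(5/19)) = 5437179/3268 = 1663.76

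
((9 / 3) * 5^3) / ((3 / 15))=1875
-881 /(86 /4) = -1762 /43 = -40.98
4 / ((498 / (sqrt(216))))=4 * sqrt(6) / 83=0.12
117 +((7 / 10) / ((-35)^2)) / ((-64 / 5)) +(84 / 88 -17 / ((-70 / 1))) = 4160547 / 35200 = 118.20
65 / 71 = 0.92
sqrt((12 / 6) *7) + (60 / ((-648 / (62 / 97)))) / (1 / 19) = -2945 / 2619 + sqrt(14) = 2.62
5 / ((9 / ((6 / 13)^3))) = 120 / 2197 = 0.05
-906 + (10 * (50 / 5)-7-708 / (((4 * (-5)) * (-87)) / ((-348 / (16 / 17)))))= -13251 / 20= -662.55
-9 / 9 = -1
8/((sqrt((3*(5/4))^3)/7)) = 448*sqrt(15)/225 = 7.71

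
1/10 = 0.10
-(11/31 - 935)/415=28974/12865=2.25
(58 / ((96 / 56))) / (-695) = -203 / 4170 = -0.05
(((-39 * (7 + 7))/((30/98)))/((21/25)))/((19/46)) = -293020/57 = -5140.70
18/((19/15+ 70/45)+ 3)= 405/131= 3.09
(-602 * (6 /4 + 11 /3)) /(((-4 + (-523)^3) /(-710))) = -6625010 /429167013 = -0.02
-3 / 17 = -0.18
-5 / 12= -0.42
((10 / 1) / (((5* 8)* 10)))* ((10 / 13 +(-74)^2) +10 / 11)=195827 / 1430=136.94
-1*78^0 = -1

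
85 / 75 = 17 / 15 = 1.13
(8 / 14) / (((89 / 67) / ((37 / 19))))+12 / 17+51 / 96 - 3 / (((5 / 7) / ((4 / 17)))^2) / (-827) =4696809542343 / 2263262808800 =2.08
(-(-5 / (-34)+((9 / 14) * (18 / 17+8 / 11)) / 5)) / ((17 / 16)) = -0.35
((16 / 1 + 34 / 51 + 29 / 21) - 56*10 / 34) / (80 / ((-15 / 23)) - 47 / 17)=-563 / 44779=-0.01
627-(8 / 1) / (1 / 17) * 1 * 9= -597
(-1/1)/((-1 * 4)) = 1/4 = 0.25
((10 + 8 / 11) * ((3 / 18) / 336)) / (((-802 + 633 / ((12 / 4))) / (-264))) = 59 / 24822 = 0.00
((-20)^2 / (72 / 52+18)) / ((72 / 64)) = 10400 / 567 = 18.34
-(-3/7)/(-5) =-3/35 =-0.09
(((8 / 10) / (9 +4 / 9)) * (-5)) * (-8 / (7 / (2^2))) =1152 / 595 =1.94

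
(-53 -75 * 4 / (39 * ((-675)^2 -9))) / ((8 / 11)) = -863278691 / 11846016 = -72.88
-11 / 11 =-1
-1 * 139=-139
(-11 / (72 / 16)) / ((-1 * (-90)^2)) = 11 / 36450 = 0.00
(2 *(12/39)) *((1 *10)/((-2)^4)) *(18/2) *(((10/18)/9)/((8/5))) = 125/936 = 0.13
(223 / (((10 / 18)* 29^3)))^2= 4028049 / 14870583025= 0.00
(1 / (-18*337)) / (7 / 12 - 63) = 2 / 757239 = 0.00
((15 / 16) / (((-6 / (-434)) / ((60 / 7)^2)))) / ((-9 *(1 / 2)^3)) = -31000 / 7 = -4428.57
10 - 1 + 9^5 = 59058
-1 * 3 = -3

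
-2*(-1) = 2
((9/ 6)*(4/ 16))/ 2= 0.19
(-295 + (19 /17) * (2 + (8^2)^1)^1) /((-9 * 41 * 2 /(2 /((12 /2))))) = 3761 /37638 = 0.10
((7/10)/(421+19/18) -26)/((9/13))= -12838111/341865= -37.55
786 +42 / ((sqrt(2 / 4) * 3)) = 14 * sqrt(2) +786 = 805.80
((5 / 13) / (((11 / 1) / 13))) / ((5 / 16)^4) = 65536 / 1375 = 47.66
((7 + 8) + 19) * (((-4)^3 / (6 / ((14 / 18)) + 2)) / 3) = -224 / 3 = -74.67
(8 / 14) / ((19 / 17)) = 68 / 133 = 0.51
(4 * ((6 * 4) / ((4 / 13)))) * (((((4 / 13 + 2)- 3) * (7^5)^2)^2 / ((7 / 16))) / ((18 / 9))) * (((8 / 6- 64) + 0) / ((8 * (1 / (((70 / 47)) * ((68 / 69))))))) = -156787800318304357282.68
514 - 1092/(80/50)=-337/2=-168.50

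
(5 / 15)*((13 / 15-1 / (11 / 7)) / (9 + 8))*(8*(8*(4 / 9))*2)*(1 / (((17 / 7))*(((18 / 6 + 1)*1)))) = 34048 / 1287495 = 0.03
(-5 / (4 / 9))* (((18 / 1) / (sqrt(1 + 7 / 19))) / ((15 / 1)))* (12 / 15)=-27* sqrt(494) / 65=-9.23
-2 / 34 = -1 / 17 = -0.06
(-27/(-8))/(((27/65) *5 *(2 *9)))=13/144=0.09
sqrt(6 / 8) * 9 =9 * sqrt(3) / 2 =7.79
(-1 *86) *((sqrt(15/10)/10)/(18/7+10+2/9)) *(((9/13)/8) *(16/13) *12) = -146286 *sqrt(6)/340535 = -1.05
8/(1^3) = 8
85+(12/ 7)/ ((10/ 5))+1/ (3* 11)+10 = 22150/ 231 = 95.89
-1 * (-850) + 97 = 947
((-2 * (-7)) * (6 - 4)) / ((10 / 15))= 42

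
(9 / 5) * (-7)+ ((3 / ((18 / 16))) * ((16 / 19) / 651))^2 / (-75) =-1301198345689 / 103269708675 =-12.60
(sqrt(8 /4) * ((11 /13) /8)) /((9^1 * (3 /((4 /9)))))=11 * sqrt(2) /6318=0.00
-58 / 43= -1.35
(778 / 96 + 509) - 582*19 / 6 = -63643 / 48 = -1325.90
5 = 5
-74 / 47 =-1.57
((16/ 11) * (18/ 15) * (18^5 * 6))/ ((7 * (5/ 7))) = 1088391168/ 275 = 3957786.07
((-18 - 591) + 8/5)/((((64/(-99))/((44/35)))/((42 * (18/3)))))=29765637/100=297656.37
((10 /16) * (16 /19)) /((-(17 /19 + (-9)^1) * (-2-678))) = -1 /10472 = -0.00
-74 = -74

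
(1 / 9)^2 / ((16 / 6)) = 1 / 216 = 0.00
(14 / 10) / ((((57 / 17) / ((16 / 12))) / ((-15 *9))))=-1428 / 19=-75.16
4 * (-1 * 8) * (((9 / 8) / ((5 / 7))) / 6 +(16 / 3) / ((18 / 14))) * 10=-38108 / 27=-1411.41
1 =1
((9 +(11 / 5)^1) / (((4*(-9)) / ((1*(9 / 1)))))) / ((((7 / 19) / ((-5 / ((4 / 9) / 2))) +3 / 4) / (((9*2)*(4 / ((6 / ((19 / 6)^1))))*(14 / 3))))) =-1698144 / 2509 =-676.82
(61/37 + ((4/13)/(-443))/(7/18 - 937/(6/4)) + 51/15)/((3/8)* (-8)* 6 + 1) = -60442780042/203525162035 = -0.30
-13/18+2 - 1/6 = 10/9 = 1.11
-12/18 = -2/3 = -0.67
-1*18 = -18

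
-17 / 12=-1.42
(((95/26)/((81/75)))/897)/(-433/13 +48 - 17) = -475/290628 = -0.00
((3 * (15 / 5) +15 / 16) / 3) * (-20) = -265 / 4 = -66.25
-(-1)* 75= 75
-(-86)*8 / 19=688 / 19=36.21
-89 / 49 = -1.82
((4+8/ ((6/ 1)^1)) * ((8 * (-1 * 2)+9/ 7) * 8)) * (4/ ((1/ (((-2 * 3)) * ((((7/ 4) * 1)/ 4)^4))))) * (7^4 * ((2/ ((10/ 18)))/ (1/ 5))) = 763424361/ 32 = 23857011.28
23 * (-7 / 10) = -16.10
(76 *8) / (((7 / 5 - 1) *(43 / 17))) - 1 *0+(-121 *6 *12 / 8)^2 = 51020443 / 43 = 1186521.93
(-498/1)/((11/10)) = -4980/11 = -452.73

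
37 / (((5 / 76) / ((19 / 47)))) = 53428 / 235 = 227.35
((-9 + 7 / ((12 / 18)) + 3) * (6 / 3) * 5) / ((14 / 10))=32.14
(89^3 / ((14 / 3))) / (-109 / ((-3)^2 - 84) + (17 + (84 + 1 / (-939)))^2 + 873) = 46618947873675 / 3417844539032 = 13.64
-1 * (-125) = 125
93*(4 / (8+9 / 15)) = 1860 / 43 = 43.26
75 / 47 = 1.60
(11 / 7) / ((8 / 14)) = 11 / 4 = 2.75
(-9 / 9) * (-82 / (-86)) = -41 / 43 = -0.95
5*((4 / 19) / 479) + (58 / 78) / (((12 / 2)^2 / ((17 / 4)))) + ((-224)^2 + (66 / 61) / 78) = 156438262608821 / 3117784176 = 50176.10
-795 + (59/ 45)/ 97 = -794.99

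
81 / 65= 1.25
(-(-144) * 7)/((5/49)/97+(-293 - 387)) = -532336/359115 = -1.48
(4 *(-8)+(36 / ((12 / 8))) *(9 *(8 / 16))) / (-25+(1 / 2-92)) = -0.65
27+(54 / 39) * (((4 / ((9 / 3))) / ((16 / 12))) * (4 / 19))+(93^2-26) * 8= 17045789 / 247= 69011.29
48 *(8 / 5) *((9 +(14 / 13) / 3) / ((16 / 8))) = 4672 / 13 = 359.38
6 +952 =958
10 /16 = 5 /8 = 0.62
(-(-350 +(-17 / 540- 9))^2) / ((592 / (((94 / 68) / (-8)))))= 1766649683063 / 46954598400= 37.62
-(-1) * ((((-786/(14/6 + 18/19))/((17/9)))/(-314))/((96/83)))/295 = 5577849/4711532320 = 0.00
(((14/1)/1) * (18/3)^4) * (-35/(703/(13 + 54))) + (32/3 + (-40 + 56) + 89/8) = -1020506699/16872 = -60485.22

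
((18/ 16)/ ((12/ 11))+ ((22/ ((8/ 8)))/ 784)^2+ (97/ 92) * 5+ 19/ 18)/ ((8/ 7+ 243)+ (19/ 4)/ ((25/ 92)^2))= 146305583125/ 6132455203392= 0.02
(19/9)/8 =19/72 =0.26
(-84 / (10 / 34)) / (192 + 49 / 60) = -1.48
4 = 4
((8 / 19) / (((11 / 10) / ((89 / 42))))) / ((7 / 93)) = 10.78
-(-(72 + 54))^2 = -15876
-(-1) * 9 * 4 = 36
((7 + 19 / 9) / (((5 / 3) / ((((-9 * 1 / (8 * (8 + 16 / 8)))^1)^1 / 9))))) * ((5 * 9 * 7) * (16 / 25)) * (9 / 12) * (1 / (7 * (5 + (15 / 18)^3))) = -39852 / 150625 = -0.26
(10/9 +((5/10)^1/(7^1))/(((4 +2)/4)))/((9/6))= 146/189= 0.77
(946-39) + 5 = 912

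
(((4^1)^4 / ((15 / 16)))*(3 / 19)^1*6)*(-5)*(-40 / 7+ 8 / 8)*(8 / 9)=720896 / 133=5420.27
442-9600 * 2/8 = -1958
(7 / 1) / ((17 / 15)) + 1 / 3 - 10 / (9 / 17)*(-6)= 6112 / 51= 119.84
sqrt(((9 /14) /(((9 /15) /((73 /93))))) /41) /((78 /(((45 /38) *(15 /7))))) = 225 *sqrt(6494810) /123063304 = 0.00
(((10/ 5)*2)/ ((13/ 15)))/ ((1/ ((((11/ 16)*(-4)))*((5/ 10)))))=-165/ 26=-6.35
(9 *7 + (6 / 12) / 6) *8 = 1514 / 3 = 504.67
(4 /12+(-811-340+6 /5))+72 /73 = -1257586 /1095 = -1148.48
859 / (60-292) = -859 / 232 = -3.70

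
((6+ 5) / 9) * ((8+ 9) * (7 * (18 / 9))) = 2618 / 9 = 290.89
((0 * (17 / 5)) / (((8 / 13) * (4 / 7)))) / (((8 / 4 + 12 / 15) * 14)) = 0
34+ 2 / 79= 2688 / 79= 34.03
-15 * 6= -90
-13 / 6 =-2.17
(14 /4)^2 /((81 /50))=7.56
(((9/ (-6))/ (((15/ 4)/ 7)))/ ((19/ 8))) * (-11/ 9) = 1232/ 855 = 1.44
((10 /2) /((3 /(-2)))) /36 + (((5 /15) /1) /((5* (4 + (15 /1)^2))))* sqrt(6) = -5 /54 + sqrt(6) /3435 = -0.09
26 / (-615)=-26 / 615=-0.04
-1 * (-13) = 13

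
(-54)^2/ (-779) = -2916/ 779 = -3.74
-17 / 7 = -2.43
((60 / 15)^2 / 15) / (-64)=-1 / 60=-0.02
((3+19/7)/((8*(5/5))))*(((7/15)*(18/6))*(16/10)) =8/5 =1.60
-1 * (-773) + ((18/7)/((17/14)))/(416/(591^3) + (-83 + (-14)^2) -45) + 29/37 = 1708044277375453/2207303349619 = 773.81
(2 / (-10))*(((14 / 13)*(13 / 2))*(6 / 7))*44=-264 / 5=-52.80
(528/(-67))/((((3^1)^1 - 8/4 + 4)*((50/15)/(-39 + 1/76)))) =586674/31825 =18.43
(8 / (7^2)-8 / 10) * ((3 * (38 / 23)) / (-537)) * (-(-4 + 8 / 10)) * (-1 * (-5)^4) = -2371200 / 201733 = -11.75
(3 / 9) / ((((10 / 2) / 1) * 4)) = 1 / 60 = 0.02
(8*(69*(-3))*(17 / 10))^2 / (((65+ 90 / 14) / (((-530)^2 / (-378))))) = -10306625496 / 125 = -82453003.97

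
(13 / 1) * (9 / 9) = 13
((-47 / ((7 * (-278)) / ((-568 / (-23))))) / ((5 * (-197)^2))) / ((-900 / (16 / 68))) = -13348 / 16610188935375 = -0.00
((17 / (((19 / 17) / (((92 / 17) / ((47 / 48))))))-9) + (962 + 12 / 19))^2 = 858708022225 / 797449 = 1076818.73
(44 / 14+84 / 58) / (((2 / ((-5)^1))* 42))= -1165 / 4263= -0.27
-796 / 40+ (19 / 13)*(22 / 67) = -169149 / 8710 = -19.42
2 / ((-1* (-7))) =2 / 7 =0.29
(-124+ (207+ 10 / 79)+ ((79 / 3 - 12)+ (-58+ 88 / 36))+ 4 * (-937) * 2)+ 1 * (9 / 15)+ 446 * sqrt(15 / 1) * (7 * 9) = -26497177 / 3555+ 28098 * sqrt(15) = 101369.59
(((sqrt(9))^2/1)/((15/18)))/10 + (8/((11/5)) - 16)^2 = 465667/3025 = 153.94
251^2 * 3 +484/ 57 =10773655/ 57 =189011.49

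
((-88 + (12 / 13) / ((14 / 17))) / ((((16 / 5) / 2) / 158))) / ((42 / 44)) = -17175785 / 1911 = -8987.85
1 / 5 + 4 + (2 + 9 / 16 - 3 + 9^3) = 58621 / 80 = 732.76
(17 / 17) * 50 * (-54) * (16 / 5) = -8640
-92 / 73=-1.26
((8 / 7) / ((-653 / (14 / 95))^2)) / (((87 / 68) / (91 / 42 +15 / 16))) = 141848 / 1004417059725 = 0.00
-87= -87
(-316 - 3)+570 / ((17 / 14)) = 2557 / 17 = 150.41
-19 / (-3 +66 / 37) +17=1468 / 45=32.62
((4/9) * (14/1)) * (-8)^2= 3584/9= 398.22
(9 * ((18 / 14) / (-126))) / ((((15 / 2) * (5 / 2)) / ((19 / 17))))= -114 / 20825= -0.01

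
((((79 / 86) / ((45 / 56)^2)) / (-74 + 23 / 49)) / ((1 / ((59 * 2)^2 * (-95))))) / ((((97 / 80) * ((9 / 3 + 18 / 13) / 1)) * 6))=8789548837888 / 10955494377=802.30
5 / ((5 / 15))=15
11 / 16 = 0.69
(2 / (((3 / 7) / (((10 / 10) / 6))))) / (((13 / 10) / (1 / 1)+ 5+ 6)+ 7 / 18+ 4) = 35 / 751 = 0.05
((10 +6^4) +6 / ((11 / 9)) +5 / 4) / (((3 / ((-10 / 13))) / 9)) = -866025 / 286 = -3028.06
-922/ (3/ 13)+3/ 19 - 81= -232342/ 57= -4076.18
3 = 3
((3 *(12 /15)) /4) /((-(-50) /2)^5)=0.00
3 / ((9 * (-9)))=-0.04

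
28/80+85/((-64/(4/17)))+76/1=76.04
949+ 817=1766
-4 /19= -0.21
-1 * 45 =-45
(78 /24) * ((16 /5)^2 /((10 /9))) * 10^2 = 14976 /5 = 2995.20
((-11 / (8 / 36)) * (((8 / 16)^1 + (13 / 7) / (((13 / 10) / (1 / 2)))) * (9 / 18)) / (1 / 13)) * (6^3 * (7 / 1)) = -590733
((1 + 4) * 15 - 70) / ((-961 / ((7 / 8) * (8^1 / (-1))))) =35 / 961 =0.04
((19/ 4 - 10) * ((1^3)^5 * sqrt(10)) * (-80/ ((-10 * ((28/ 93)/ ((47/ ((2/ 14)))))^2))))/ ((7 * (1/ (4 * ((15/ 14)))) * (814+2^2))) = -859753845 * sqrt(10)/ 22904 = -118703.30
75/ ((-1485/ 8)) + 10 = 950/ 99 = 9.60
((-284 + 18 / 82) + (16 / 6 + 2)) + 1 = -34208 / 123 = -278.11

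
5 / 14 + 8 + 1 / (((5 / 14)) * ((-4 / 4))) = 389 / 70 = 5.56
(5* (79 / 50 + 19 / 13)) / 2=7.60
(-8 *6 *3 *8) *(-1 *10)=11520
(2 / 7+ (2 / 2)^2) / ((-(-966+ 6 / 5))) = 5 / 3752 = 0.00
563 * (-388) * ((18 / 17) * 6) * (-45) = 1061637840 / 17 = 62449284.71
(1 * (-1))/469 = -1/469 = -0.00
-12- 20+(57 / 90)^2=-28439 / 900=-31.60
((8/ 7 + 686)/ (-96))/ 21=-0.34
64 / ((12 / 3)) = 16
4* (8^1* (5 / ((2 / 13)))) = 1040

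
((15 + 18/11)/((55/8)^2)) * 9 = 105408/33275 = 3.17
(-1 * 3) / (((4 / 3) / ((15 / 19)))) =-135 / 76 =-1.78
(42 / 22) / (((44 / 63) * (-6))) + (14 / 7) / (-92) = -10627 / 22264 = -0.48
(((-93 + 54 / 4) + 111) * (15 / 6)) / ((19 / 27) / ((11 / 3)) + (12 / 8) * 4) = 31185 / 2452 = 12.72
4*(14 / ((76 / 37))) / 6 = 259 / 57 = 4.54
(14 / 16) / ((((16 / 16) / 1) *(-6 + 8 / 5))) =-0.20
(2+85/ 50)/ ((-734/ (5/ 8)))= -0.00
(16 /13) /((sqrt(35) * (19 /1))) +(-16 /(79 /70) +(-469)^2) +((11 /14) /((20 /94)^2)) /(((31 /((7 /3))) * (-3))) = 16 * sqrt(35) /8645 +969567664579 /4408200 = 219946.40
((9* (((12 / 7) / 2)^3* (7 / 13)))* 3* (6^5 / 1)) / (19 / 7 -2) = 45349632 / 455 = 99669.52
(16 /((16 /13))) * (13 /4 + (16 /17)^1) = 3705 /68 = 54.49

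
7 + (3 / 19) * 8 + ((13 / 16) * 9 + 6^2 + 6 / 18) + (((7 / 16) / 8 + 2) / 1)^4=1066958164633 / 15300820992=69.73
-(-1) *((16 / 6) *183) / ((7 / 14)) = 976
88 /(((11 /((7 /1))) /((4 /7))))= 32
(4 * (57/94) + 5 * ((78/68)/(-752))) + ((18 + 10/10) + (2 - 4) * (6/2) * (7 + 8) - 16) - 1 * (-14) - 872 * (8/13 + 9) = -2810372359/332384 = -8455.20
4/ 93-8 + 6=-182/ 93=-1.96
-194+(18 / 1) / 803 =-193.98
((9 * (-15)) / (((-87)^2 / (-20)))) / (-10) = -30 / 841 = -0.04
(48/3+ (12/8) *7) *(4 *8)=848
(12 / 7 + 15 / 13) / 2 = 261 / 182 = 1.43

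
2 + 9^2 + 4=87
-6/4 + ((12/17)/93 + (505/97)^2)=253995993/9917086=25.61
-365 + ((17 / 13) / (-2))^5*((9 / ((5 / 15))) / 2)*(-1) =-8635068341 / 23762752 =-363.39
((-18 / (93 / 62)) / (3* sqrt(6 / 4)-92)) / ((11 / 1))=36* sqrt(6) / 185911 + 2208 / 185911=0.01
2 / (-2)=-1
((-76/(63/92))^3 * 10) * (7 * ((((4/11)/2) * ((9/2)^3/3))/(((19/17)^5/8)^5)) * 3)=-23558977321522968666579643280634377488302080/7314219445395834999304939486979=-3220983113427.49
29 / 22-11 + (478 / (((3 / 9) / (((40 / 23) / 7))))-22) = 1149703 / 3542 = 324.59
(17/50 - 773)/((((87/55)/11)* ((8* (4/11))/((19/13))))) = -976989937/361920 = -2699.46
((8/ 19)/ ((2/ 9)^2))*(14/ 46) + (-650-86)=-320498/ 437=-733.41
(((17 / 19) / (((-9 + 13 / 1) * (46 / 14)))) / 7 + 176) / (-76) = -2.32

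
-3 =-3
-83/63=-1.32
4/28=1/7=0.14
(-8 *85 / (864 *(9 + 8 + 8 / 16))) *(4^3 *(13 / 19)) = -7072 / 3591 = -1.97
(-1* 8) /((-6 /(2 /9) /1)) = 8 /27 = 0.30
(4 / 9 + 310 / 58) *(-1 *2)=-3022 / 261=-11.58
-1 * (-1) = 1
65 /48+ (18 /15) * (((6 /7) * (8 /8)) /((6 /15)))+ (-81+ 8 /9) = -76795 /1008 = -76.19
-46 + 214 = 168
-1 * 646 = -646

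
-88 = -88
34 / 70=17 / 35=0.49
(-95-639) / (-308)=367 / 154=2.38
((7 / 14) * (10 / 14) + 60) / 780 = 13 / 168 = 0.08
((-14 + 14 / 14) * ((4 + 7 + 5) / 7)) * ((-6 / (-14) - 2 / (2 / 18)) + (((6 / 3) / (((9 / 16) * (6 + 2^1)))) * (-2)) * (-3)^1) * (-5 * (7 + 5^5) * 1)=-339842880 / 49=-6935568.98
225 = 225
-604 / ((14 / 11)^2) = -18271 / 49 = -372.88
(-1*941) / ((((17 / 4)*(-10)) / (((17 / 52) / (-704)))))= -941 / 91520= -0.01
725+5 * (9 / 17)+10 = 12540 / 17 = 737.65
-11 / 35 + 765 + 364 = 39504 / 35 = 1128.69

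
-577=-577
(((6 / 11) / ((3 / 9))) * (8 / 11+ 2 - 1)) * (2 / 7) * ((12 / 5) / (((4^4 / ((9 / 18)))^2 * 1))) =513 / 69386240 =0.00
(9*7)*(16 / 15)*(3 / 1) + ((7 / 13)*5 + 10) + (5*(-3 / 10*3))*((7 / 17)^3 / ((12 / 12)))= 136665699 / 638690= 213.98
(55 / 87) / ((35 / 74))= 814 / 609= 1.34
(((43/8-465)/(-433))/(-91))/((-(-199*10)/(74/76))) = -136049/23837238880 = -0.00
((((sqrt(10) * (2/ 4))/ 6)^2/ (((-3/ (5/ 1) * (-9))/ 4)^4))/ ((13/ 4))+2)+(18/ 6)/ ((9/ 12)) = 373471582/ 62178597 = 6.01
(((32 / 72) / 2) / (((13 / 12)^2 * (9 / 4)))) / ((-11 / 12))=-512 / 5577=-0.09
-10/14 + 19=128/7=18.29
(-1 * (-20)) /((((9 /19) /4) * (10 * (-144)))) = -19 /162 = -0.12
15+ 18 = 33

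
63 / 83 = 0.76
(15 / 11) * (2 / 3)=10 / 11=0.91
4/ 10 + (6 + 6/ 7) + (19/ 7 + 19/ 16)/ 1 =6249/ 560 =11.16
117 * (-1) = -117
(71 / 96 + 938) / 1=90119 / 96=938.74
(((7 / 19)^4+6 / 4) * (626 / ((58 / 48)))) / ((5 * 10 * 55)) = 297298668 / 1039309975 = 0.29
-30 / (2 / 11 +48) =-33 / 53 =-0.62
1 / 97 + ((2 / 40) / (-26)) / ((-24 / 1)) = 12577 / 1210560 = 0.01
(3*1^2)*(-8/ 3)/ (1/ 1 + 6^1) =-8/ 7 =-1.14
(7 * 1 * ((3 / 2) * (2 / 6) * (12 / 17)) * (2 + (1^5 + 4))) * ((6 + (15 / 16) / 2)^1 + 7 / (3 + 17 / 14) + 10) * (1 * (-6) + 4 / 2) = -1254.15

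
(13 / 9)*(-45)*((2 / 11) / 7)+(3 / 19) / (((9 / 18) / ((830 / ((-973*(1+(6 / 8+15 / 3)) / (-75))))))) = 796010 / 610071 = 1.30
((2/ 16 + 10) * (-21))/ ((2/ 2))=-1701/ 8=-212.62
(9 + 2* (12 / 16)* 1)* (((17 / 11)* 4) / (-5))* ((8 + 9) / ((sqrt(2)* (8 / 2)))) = -6069* sqrt(2) / 220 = -39.01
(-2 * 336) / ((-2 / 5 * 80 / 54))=1134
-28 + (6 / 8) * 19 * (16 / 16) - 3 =-67 / 4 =-16.75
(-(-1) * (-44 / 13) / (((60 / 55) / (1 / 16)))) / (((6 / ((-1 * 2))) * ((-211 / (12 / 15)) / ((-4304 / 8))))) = 32549 / 246870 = 0.13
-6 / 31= -0.19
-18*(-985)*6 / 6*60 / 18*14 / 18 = 137900 / 3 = 45966.67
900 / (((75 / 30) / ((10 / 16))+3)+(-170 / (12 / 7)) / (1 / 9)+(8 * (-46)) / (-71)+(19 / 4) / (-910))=-232596000 / 227510449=-1.02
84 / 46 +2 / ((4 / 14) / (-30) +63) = 1.86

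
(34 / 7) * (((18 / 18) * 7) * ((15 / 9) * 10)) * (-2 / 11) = -3400 / 33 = -103.03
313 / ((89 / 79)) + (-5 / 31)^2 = 277.86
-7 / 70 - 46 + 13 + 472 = 4389 / 10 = 438.90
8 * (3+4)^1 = 56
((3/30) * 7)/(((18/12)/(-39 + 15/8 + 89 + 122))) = 9737/120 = 81.14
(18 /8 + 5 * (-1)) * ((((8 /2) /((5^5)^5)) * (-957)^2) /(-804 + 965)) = -10074339 /47981739044189453125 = -0.00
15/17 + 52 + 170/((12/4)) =5587/51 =109.55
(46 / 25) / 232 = 23 / 2900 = 0.01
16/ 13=1.23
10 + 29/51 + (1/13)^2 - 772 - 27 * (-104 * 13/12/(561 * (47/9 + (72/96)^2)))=-60060228226/78975897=-760.49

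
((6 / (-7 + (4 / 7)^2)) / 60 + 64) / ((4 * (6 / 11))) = 2301541 / 78480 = 29.33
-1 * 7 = -7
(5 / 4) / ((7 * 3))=0.06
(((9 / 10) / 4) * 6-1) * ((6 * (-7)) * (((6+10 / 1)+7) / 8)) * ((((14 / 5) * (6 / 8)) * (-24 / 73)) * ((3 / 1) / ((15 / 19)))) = 4047057 / 36500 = 110.88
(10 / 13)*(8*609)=48720 / 13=3747.69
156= 156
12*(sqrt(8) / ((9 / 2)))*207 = 1104*sqrt(2) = 1561.29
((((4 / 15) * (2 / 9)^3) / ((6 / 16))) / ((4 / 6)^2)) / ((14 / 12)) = 0.02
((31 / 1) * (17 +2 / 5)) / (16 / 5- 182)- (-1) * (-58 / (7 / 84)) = -208307 / 298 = -699.02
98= 98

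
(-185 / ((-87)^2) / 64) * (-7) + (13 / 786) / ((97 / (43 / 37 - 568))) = -21403733759 / 227752542144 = -0.09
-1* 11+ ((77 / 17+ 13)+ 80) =1471 / 17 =86.53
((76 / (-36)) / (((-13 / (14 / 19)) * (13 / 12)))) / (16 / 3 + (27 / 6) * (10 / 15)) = 56 / 4225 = 0.01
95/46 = 2.07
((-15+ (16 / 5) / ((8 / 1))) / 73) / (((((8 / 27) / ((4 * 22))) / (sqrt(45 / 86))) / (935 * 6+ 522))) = -2731806 * sqrt(430) / 215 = -263478.77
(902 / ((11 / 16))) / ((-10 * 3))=-656 / 15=-43.73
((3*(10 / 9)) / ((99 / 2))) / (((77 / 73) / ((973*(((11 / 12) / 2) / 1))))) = 50735 / 1782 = 28.47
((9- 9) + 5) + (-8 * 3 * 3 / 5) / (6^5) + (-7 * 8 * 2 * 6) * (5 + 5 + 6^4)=-473918581 / 540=-877627.00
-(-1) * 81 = 81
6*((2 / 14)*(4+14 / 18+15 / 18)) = 101 / 21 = 4.81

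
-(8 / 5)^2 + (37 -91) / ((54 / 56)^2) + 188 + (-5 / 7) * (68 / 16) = 2349841 / 18900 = 124.33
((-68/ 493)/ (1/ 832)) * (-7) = 23296/ 29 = 803.31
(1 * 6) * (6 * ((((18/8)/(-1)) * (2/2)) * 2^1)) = -162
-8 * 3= -24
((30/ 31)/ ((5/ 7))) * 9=378/ 31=12.19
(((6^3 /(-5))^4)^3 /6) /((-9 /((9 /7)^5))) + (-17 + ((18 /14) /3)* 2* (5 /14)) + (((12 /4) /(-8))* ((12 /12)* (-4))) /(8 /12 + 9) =-654171763994665239880905761306813 /237989746093750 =-2748739282813348320.13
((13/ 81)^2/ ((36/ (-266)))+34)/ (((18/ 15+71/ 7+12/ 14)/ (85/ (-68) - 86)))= -6967531975/ 28815912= -241.79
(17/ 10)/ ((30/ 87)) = 493/ 100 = 4.93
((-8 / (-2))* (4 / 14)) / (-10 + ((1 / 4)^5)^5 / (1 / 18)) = -4503599627370496 / 39406496739491777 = -0.11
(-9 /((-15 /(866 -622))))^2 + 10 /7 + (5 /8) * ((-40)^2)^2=283751018 /175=1621434.39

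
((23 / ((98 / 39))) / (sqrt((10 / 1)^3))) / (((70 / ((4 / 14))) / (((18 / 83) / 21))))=2691 * sqrt(10) / 697490500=0.00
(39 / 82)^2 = 1521 / 6724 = 0.23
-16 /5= -3.20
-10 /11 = -0.91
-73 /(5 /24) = -1752 /5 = -350.40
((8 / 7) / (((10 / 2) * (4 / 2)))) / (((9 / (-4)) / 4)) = -64 / 315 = -0.20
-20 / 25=-4 / 5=-0.80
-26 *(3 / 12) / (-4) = 13 / 8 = 1.62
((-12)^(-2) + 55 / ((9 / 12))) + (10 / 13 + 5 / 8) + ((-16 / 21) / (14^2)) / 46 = 1103693519 / 14768208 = 74.73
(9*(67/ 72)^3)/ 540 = 300763/ 22394880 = 0.01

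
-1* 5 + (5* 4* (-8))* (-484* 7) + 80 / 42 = 542076.90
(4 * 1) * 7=28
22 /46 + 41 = 954 /23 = 41.48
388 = 388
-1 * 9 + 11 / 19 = -160 / 19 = -8.42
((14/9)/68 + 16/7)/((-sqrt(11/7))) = -4945 *sqrt(77)/23562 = -1.84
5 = 5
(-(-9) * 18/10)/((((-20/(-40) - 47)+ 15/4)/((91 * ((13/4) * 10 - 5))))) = -18018/19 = -948.32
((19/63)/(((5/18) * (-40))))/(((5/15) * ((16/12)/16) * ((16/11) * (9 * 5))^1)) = -209/14000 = -0.01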